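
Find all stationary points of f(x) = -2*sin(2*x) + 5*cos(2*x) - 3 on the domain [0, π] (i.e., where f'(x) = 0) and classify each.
f'(x) = -10*sin(2*x) - 4*cos(2*x)

Solve f'(x) = 0 on [0, π]:
  f'(x) = 0 ⇔ -2*cos(2*x) = 5*sin(2*x) ⇔ tan(2*x) = -2/5, i.e. 2*x = arctan(-2/5) + nπ; keep the solutions lying in [0, π].
  ⇒ x = -atan(2/5)/2 + pi/2 ≈ 1.3805, pi - atan(2/5)/2 ≈ 2.9513

f''(x) = 8*sin(2*x) - 20*cos(2*x)
Second-derivative test at each critical point:
  f''(1.3805) = 21.5407 > 0 → local minimum
  f''(2.9513) = -21.5407 < 0 → local maximum

Critical points: x = -atan(2/5)/2 + pi/2 ≈ 1.3805 (local minimum); x = pi - atan(2/5)/2 ≈ 2.9513 (local maximum)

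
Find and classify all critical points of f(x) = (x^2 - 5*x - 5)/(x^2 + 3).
f'(x) = (5*x^2 + 16*x - 15)/(x^4 + 6*x^2 + 9)

Solve f'(x) = 0:
  f'(x) = (5*x^2 + 16*x - 15)/(x^2 + 3)^2; the denominator is positive wherever f is defined, so f'(x) = 0 ⇔ 5*x^2 + 16*x - 15 = 0.
  5*x^2 + 16*x - 15 = 0 has no rational roots; quadratic formula: x = (-16 ± √556)/10.
  ⇒ x = -sqrt(139)/5 - 8/5 ≈ -3.9580, -8/5 + sqrt(139)/5 ≈ 0.7580

f''(x) = 2*(-5*x^3 - 24*x^2 + 45*x + 24)/(x^6 + 9*x^4 + 27*x^2 + 27)
Second-derivative test at each critical point:
  f''(-3.9580) = -0.0677 < 0 → local maximum
  f''(0.7580) = 1.8455 > 0 → local minimum

Critical points: x = -sqrt(139)/5 - 8/5 ≈ -3.9580 (local maximum); x = -8/5 + sqrt(139)/5 ≈ 0.7580 (local minimum)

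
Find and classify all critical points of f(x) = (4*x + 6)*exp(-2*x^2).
f'(x) = 4*(-2*x*(2*x + 3) + 1)*exp(-2*x^2)

Solve f'(x) = 0:
  f'(x) = (-16*x^2 - 24*x + 4)·exp(-2*x^2) and exp(-2*x^2) > 0 for every x, so f'(x) = 0 ⇔ -16*x^2 - 24*x + 4 = 0.
  Factor: -16*x^2 - 24*x + 4 = -4*(4*x^2 + 6*x - 1); 4*x^2 + 6*x - 1 = 0 has no rational roots; quadratic formula: x = (-6 ± √52)/8.
  ⇒ x = -sqrt(13)/4 - 3/4 ≈ -1.6514, -3/4 + sqrt(13)/4 ≈ 0.1514

f''(x) = 8*(4*x^2*(2*x + 3) - 6*x - 3)*exp(-2*x^2)
Second-derivative test at each critical point:
  f''(-1.6514) = 0.1234 > 0 → local minimum
  f''(0.1514) = -27.5521 < 0 → local maximum

Critical points: x = -sqrt(13)/4 - 3/4 ≈ -1.6514 (local minimum); x = -3/4 + sqrt(13)/4 ≈ 0.1514 (local maximum)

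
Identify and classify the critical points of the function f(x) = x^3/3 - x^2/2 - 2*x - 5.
f'(x) = x^2 - x - 2

Solve f'(x) = 0:
  Factor: x^2 - x - 2 = (x - 2)*(x + 1) = 0.
  ⇒ x = -1, 2

f''(x) = 2*x - 1
Second-derivative test at each critical point:
  f''(-1) = -3 < 0 → local maximum
  f''(2) = 3 > 0 → local minimum

Critical points: x = -1 (local maximum); x = 2 (local minimum)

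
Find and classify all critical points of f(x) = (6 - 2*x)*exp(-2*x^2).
f'(x) = 2*(4*x*(x - 3) - 1)*exp(-2*x^2)

Solve f'(x) = 0:
  f'(x) = (8*x^2 - 24*x - 2)·exp(-2*x^2) and exp(-2*x^2) > 0 for every x, so f'(x) = 0 ⇔ 8*x^2 - 24*x - 2 = 0.
  Factor: 8*x^2 - 24*x - 2 = 2*(4*x^2 - 12*x - 1); 4*x^2 - 12*x - 1 = 0 has no rational roots; quadratic formula: x = (12 ± √160)/8.
  ⇒ x = 3/2 - sqrt(10)/2 ≈ -0.0811, 3/2 + sqrt(10)/2 ≈ 3.0811

f''(x) = 8*(4*x^2*(3 - x) + 3*x - 3)*exp(-2*x^2)
Second-derivative test at each critical point:
  f''(-0.0811) = -24.9673 < 0 → local maximum
  f''(3.0811) = 1.436e-07 > 0 → local minimum

Critical points: x = 3/2 - sqrt(10)/2 ≈ -0.0811 (local maximum); x = 3/2 + sqrt(10)/2 ≈ 3.0811 (local minimum)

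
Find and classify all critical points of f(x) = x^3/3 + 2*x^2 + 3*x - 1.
f'(x) = x^2 + 4*x + 3

Solve f'(x) = 0:
  Factor: x^2 + 4*x + 3 = (x + 1)*(x + 3) = 0.
  ⇒ x = -3, -1

f''(x) = 2*x + 4
Second-derivative test at each critical point:
  f''(-3) = -2 < 0 → local maximum
  f''(-1) = 2 > 0 → local minimum

Critical points: x = -3 (local maximum); x = -1 (local minimum)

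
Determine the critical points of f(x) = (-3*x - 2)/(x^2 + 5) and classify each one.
f'(x) = (3*x^2 + 4*x - 15)/(x^4 + 10*x^2 + 25)

Solve f'(x) = 0:
  f'(x) = (x + 3)*(3*x - 5)/(x^2 + 5)^2; the denominator is positive wherever f is defined, so f'(x) = 0 ⇔ 3*x^2 + 4*x - 15 = 0.
  Factor: 3*x^2 + 4*x - 15 = (x + 3)*(3*x - 5) = 0.
  ⇒ x = -3, 5/3

f''(x) = 2*(-4*x^2*(3*x + 2) + (9*x + 2)*(x^2 + 5))/(x^2 + 5)^3
Second-derivative test at each critical point:
  f''(-3) = -1/14 < 0 → local maximum
  f''(5/3) = 81/350 > 0 → local minimum

Critical points: x = -3 (local maximum); x = 5/3 (local minimum)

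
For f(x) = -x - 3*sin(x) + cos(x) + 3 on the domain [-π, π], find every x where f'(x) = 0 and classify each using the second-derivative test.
f'(x) = -sin(x) - 3*cos(x) - 1

Solve f'(x) = 0 on [-π, π]:
  f'(x) = 0 ⇔ -sin(x) - 3*cos(x) = 1. Write the left side as R·cos(x + φ) with R = √((-3)² + 1²) = sqrt(10), cos φ = -3*sqrt(10)/10, sin φ = sqrt(10)/10; then cos(x + φ) = sqrt(10)/10. Solve for x and keep the solutions lying in [-π, π].
  ⇒ x = -pi/2 ≈ -1.5708, pi - atan(4/3) ≈ 2.2143

f''(x) = 3*sin(x) - cos(x)
Second-derivative test at each critical point:
  f''(-1.5708) = -3 < 0 → local maximum
  f''(2.2143) = 3 > 0 → local minimum

Critical points: x = -pi/2 ≈ -1.5708 (local maximum); x = pi - atan(4/3) ≈ 2.2143 (local minimum)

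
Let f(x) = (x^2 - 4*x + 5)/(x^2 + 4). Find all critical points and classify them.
f'(x) = 2*(2*x^2 - x - 8)/(x^4 + 8*x^2 + 16)

Solve f'(x) = 0:
  f'(x) = 2*(2*x^2 - x - 8)/(x^2 + 4)^2; the denominator is positive wherever f is defined, so f'(x) = 0 ⇔ 4*x^2 - 2*x - 16 = 0.
  Factor: 4*x^2 - 2*x - 16 = 2*(2*x^2 - x - 8); 2*x^2 - x - 8 = 0 has no rational roots; quadratic formula: x = (1 ± √65)/4.
  ⇒ x = 1/4 - sqrt(65)/4 ≈ -1.7656, 1/4 + sqrt(65)/4 ≈ 2.2656

f''(x) = 2*(-4*x^3 + 3*x^2 + 48*x - 4)/(x^6 + 12*x^4 + 48*x^2 + 64)
Second-derivative test at each critical point:
  f''(-1.7656) = -0.3183 < 0 → local maximum
  f''(2.2656) = 0.1933 > 0 → local minimum

Critical points: x = 1/4 - sqrt(65)/4 ≈ -1.7656 (local maximum); x = 1/4 + sqrt(65)/4 ≈ 2.2656 (local minimum)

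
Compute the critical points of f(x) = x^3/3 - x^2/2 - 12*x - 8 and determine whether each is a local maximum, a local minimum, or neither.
f'(x) = x^2 - x - 12

Solve f'(x) = 0:
  Factor: x^2 - x - 12 = (x - 4)*(x + 3) = 0.
  ⇒ x = -3, 4

f''(x) = 2*x - 1
Second-derivative test at each critical point:
  f''(-3) = -7 < 0 → local maximum
  f''(4) = 7 > 0 → local minimum

Critical points: x = -3 (local maximum); x = 4 (local minimum)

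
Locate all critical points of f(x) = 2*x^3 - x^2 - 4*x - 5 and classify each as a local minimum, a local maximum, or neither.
f'(x) = 6*x^2 - 2*x - 4

Solve f'(x) = 0:
  Factor: 6*x^2 - 2*x - 4 = 2*(x - 1)*(3*x + 2) = 0.
  ⇒ x = -2/3, 1

f''(x) = 12*x - 2
Second-derivative test at each critical point:
  f''(-2/3) = -10 < 0 → local maximum
  f''(1) = 10 > 0 → local minimum

Critical points: x = -2/3 (local maximum); x = 1 (local minimum)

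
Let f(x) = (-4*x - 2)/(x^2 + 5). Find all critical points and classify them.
f'(x) = 4*(x^2 + x - 5)/(x^4 + 10*x^2 + 25)

Solve f'(x) = 0:
  f'(x) = 4*(x^2 + x - 5)/(x^2 + 5)^2; the denominator is positive wherever f is defined, so f'(x) = 0 ⇔ 4*x^2 + 4*x - 20 = 0.
  Factor: 4*x^2 + 4*x - 20 = 4*(x^2 + x - 5); x^2 + x - 5 = 0 has no rational roots; quadratic formula: x = (-1 ± √21)/2.
  ⇒ x = -sqrt(21)/2 - 1/2 ≈ -2.7913, -1/2 + sqrt(21)/2 ≈ 1.7913

f''(x) = 4*(-4*x^2*(2*x + 1) + (6*x + 1)*(x^2 + 5))/(x^2 + 5)^3
Second-derivative test at each critical point:
  f''(-2.7913) = -0.1120 < 0 → local maximum
  f''(1.7913) = 0.2720 > 0 → local minimum

Critical points: x = -sqrt(21)/2 - 1/2 ≈ -2.7913 (local maximum); x = -1/2 + sqrt(21)/2 ≈ 1.7913 (local minimum)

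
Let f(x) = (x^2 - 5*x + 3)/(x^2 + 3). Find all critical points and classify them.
f'(x) = 5*(x^2 - 3)/(x^4 + 6*x^2 + 9)

Solve f'(x) = 0:
  f'(x) = 5*(x^2 - 3)/(x^2 + 3)^2; the denominator is positive wherever f is defined, so f'(x) = 0 ⇔ 5*x^2 - 15 = 0.
  Factor: 5*x^2 - 15 = 5*(x^2 - 3); x^2 - 3 = 0 has no rational roots; quadratic formula: x = (0 ± √12)/2.
  ⇒ x = -sqrt(3) ≈ -1.7321, sqrt(3) ≈ 1.7321

f''(x) = 10*x*(9 - x^2)/(x^6 + 9*x^4 + 27*x^2 + 27)
Second-derivative test at each critical point:
  f''(-1.7321) = -0.4811 < 0 → local maximum
  f''(1.7321) = 0.4811 > 0 → local minimum

Critical points: x = -sqrt(3) ≈ -1.7321 (local maximum); x = sqrt(3) ≈ 1.7321 (local minimum)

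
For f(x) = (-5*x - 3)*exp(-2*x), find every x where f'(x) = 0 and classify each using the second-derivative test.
f'(x) = (10*x + 1)*exp(-2*x)

Solve f'(x) = 0:
  f'(x) = (10*x + 1)·exp(-2*x) and exp(-2*x) > 0 for every x, so f'(x) = 0 ⇔ 10*x + 1 = 0.
  10*x + 1 = 0.
  ⇒ x = -1/10

f''(x) = 4*(2 - 5*x)*exp(-2*x)
Second-derivative test at each critical point:
  f''(-1/10) = 12.2140 > 0 → local minimum

Critical points: x = -1/10 (local minimum)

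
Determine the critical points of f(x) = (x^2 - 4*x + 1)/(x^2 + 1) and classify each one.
f'(x) = 4*(x^2 - 1)/(x^4 + 2*x^2 + 1)

Solve f'(x) = 0:
  f'(x) = 4*(x - 1)*(x + 1)/(x^2 + 1)^2; the denominator is positive wherever f is defined, so f'(x) = 0 ⇔ 4*x^2 - 4 = 0.
  Factor: 4*x^2 - 4 = 4*(x - 1)*(x + 1) = 0.
  ⇒ x = -1, 1

f''(x) = 8*x*(3 - x^2)/(x^6 + 3*x^4 + 3*x^2 + 1)
Second-derivative test at each critical point:
  f''(-1) = -2 < 0 → local maximum
  f''(1) = 2 > 0 → local minimum

Critical points: x = -1 (local maximum); x = 1 (local minimum)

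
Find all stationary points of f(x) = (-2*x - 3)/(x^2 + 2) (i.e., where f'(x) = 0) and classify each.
f'(x) = 2*(x^2 + 3*x - 2)/(x^4 + 4*x^2 + 4)

Solve f'(x) = 0:
  f'(x) = 2*(x^2 + 3*x - 2)/(x^2 + 2)^2; the denominator is positive wherever f is defined, so f'(x) = 0 ⇔ 2*x^2 + 6*x - 4 = 0.
  Factor: 2*x^2 + 6*x - 4 = 2*(x^2 + 3*x - 2); x^2 + 3*x - 2 = 0 has no rational roots; quadratic formula: x = (-3 ± √17)/2.
  ⇒ x = -sqrt(17)/2 - 3/2 ≈ -3.5616, -3/2 + sqrt(17)/2 ≈ 0.5616

f''(x) = 2*(-4*x^2*(2*x + 3) + 3*(2*x + 1)*(x^2 + 2))/(x^2 + 2)^3
Second-derivative test at each critical point:
  f''(-3.5616) = -0.0382 < 0 → local maximum
  f''(0.5616) = 1.5382 > 0 → local minimum

Critical points: x = -sqrt(17)/2 - 3/2 ≈ -3.5616 (local maximum); x = -3/2 + sqrt(17)/2 ≈ 0.5616 (local minimum)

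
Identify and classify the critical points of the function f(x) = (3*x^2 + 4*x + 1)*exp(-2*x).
f'(x) = 2*(-3*x^2 - x + 1)*exp(-2*x)

Solve f'(x) = 0:
  f'(x) = (-6*x^2 - 2*x + 2)·exp(-2*x) and exp(-2*x) > 0 for every x, so f'(x) = 0 ⇔ -6*x^2 - 2*x + 2 = 0.
  Factor: -6*x^2 - 2*x + 2 = -2*(3*x^2 + x - 1); 3*x^2 + x - 1 = 0 has no rational roots; quadratic formula: x = (-1 ± √13)/6.
  ⇒ x = -sqrt(13)/6 - 1/6 ≈ -0.7676, -1/6 + sqrt(13)/6 ≈ 0.4343

f''(x) = 2*(6*x^2 - 4*x - 3)*exp(-2*x)
Second-derivative test at each critical point:
  f''(-0.7676) = 33.4752 > 0 → local minimum
  f''(0.4343) = -3.0256 < 0 → local maximum

Critical points: x = -sqrt(13)/6 - 1/6 ≈ -0.7676 (local minimum); x = -1/6 + sqrt(13)/6 ≈ 0.4343 (local maximum)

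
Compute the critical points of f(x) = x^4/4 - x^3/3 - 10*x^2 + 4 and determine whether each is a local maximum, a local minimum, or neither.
f'(x) = x*(x^2 - x - 20)

Solve f'(x) = 0:
  Factor: x^3 - x^2 - 20*x = x*(x - 5)*(x + 4) = 0.
  ⇒ x = -4, 0, 5

f''(x) = 3*x^2 - 2*x - 20
Second-derivative test at each critical point:
  f''(-4) = 36 > 0 → local minimum
  f''(0) = -20 < 0 → local maximum
  f''(5) = 45 > 0 → local minimum

Critical points: x = -4 (local minimum); x = 0 (local maximum); x = 5 (local minimum)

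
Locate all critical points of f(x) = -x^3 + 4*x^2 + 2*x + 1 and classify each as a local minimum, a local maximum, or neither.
f'(x) = -3*x^2 + 8*x + 2

Solve f'(x) = 0:
  3*x^2 - 8*x - 2 = 0 has no rational roots; quadratic formula: x = (8 ± √88)/6.
  ⇒ x = 4/3 - sqrt(22)/3 ≈ -0.2301, 4/3 + sqrt(22)/3 ≈ 2.8968

f''(x) = 8 - 6*x
Second-derivative test at each critical point:
  f''(-0.2301) = 9.3808 > 0 → local minimum
  f''(2.8968) = -9.3808 < 0 → local maximum

Critical points: x = 4/3 - sqrt(22)/3 ≈ -0.2301 (local minimum); x = 4/3 + sqrt(22)/3 ≈ 2.8968 (local maximum)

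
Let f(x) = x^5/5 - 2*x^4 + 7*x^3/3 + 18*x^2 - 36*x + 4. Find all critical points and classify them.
f'(x) = x^4 - 8*x^3 + 7*x^2 + 36*x - 36

Solve f'(x) = 0:
  Factor: x^4 - 8*x^3 + 7*x^2 + 36*x - 36 = (x - 6)*(x - 3)*(x - 1)*(x + 2) = 0.
  ⇒ x = -2, 1, 3, 6

f''(x) = 4*x^3 - 24*x^2 + 14*x + 36
Second-derivative test at each critical point:
  f''(-2) = -120 < 0 → local maximum
  f''(1) = 30 > 0 → local minimum
  f''(3) = -30 < 0 → local maximum
  f''(6) = 120 > 0 → local minimum

Critical points: x = -2 (local maximum); x = 1 (local minimum); x = 3 (local maximum); x = 6 (local minimum)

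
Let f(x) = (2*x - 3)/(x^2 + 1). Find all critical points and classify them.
f'(x) = 2*(-x^2 + 3*x + 1)/(x^4 + 2*x^2 + 1)

Solve f'(x) = 0:
  f'(x) = -2*(x^2 - 3*x - 1)/(x^2 + 1)^2; the denominator is positive wherever f is defined, so f'(x) = 0 ⇔ -2*x^2 + 6*x + 2 = 0.
  Factor: -2*x^2 + 6*x + 2 = -2*(x^2 - 3*x - 1); x^2 - 3*x - 1 = 0 has no rational roots; quadratic formula: x = (3 ± √13)/2.
  ⇒ x = 3/2 - sqrt(13)/2 ≈ -0.3028, 3/2 + sqrt(13)/2 ≈ 3.3028

f''(x) = 2*(4*x^2*(2*x - 3) + 3*(1 - 2*x)*(x^2 + 1))/(x^2 + 1)^3
Second-derivative test at each critical point:
  f''(-0.3028) = 6.0509 > 0 → local minimum
  f''(3.3028) = -0.0509 < 0 → local maximum

Critical points: x = 3/2 - sqrt(13)/2 ≈ -0.3028 (local minimum); x = 3/2 + sqrt(13)/2 ≈ 3.3028 (local maximum)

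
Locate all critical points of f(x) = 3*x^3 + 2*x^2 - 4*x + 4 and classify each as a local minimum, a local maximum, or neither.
f'(x) = 9*x^2 + 4*x - 4

Solve f'(x) = 0:
  9*x^2 + 4*x - 4 = 0 has no rational roots; quadratic formula: x = (-4 ± √160)/18.
  ⇒ x = -2*sqrt(10)/9 - 2/9 ≈ -0.9250, -2/9 + 2*sqrt(10)/9 ≈ 0.4805

f''(x) = 18*x + 4
Second-derivative test at each critical point:
  f''(-0.9250) = -12.6491 < 0 → local maximum
  f''(0.4805) = 12.6491 > 0 → local minimum

Critical points: x = -2*sqrt(10)/9 - 2/9 ≈ -0.9250 (local maximum); x = -2/9 + 2*sqrt(10)/9 ≈ 0.4805 (local minimum)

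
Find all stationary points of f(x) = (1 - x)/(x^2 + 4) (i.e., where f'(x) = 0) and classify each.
f'(x) = (-x^2 + 2*x*(x - 1) - 4)/(x^2 + 4)^2

Solve f'(x) = 0:
  f'(x) = (x^2 - 2*x - 4)/(x^2 + 4)^2; the denominator is positive wherever f is defined, so f'(x) = 0 ⇔ x^2 - 2*x - 4 = 0.
  x^2 - 2*x - 4 = 0 has no rational roots; quadratic formula: x = (2 ± √20)/2.
  ⇒ x = 1 - sqrt(5) ≈ -1.2361, 1 + sqrt(5) ≈ 3.2361

f''(x) = 2*(4*x^2*(1 - x) + (3*x - 1)*(x^2 + 4))/(x^2 + 4)^3
Second-derivative test at each critical point:
  f''(-1.2361) = -0.1464 < 0 → local maximum
  f''(3.2361) = 0.0214 > 0 → local minimum

Critical points: x = 1 - sqrt(5) ≈ -1.2361 (local maximum); x = 1 + sqrt(5) ≈ 3.2361 (local minimum)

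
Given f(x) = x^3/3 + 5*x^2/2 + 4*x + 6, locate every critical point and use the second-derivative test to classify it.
f'(x) = x^2 + 5*x + 4

Solve f'(x) = 0:
  Factor: x^2 + 5*x + 4 = (x + 1)*(x + 4) = 0.
  ⇒ x = -4, -1

f''(x) = 2*x + 5
Second-derivative test at each critical point:
  f''(-4) = -3 < 0 → local maximum
  f''(-1) = 3 > 0 → local minimum

Critical points: x = -4 (local maximum); x = -1 (local minimum)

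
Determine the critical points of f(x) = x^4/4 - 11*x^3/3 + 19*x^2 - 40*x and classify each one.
f'(x) = x^3 - 11*x^2 + 38*x - 40

Solve f'(x) = 0:
  Factor: x^3 - 11*x^2 + 38*x - 40 = (x - 5)*(x - 4)*(x - 2) = 0.
  ⇒ x = 2, 4, 5

f''(x) = 3*x^2 - 22*x + 38
Second-derivative test at each critical point:
  f''(2) = 6 > 0 → local minimum
  f''(4) = -2 < 0 → local maximum
  f''(5) = 3 > 0 → local minimum

Critical points: x = 2 (local minimum); x = 4 (local maximum); x = 5 (local minimum)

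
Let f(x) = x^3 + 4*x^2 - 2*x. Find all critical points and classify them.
f'(x) = 3*x^2 + 8*x - 2

Solve f'(x) = 0:
  3*x^2 + 8*x - 2 = 0 has no rational roots; quadratic formula: x = (-8 ± √88)/6.
  ⇒ x = -sqrt(22)/3 - 4/3 ≈ -2.8968, -4/3 + sqrt(22)/3 ≈ 0.2301

f''(x) = 6*x + 8
Second-derivative test at each critical point:
  f''(-2.8968) = -9.3808 < 0 → local maximum
  f''(0.2301) = 9.3808 > 0 → local minimum

Critical points: x = -sqrt(22)/3 - 4/3 ≈ -2.8968 (local maximum); x = -4/3 + sqrt(22)/3 ≈ 0.2301 (local minimum)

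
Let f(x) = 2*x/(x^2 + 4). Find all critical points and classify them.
f'(x) = 2*(4 - x^2)/(x^4 + 8*x^2 + 16)

Solve f'(x) = 0:
  f'(x) = -2*(x - 2)*(x + 2)/(x^2 + 4)^2; the denominator is positive wherever f is defined, so f'(x) = 0 ⇔ 8 - 2*x^2 = 0.
  Factor: 8 - 2*x^2 = -2*(x - 2)*(x + 2) = 0.
  ⇒ x = -2, 2

f''(x) = 4*x*(x^2 - 12)/(x^2 + 4)^3
Second-derivative test at each critical point:
  f''(-2) = 1/8 > 0 → local minimum
  f''(2) = -1/8 < 0 → local maximum

Critical points: x = -2 (local minimum); x = 2 (local maximum)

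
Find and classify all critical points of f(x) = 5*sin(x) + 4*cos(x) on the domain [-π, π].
f'(x) = -4*sin(x) + 5*cos(x)

Solve f'(x) = 0 on [-π, π]:
  f'(x) = 0 ⇔ 5*cos(x) = 4*sin(x) ⇔ tan(x) = 5/4, i.e. x = arctan(5/4) + nπ; keep the solutions lying in [-π, π].
  ⇒ x = -pi + atan(5/4) ≈ -2.2455, atan(5/4) ≈ 0.8961

f''(x) = -5*sin(x) - 4*cos(x)
Second-derivative test at each critical point:
  f''(-2.2455) = 6.4031 > 0 → local minimum
  f''(0.8961) = -6.4031 < 0 → local maximum

Critical points: x = -pi + atan(5/4) ≈ -2.2455 (local minimum); x = atan(5/4) ≈ 0.8961 (local maximum)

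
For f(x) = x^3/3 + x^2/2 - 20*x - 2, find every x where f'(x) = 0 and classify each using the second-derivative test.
f'(x) = x^2 + x - 20

Solve f'(x) = 0:
  Factor: x^2 + x - 20 = (x - 4)*(x + 5) = 0.
  ⇒ x = -5, 4

f''(x) = 2*x + 1
Second-derivative test at each critical point:
  f''(-5) = -9 < 0 → local maximum
  f''(4) = 9 > 0 → local minimum

Critical points: x = -5 (local maximum); x = 4 (local minimum)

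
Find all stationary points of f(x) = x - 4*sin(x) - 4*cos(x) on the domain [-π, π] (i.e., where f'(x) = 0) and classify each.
f'(x) = -4*sqrt(2)*cos(x + pi/4) + 1

Solve f'(x) = 0 on [-π, π]:
  f'(x) = 0 ⇔ 4*sin(x) - 4*cos(x) = -1. Write the left side as R·cos(x + φ) with R = √((-4)² + (-4)²) = 4*sqrt(2), cos φ = -sqrt(2)/2, sin φ = -sqrt(2)/2; then cos(x + φ) = -sqrt(2)/8. Solve for x and keep the solutions lying in [-π, π].
  ⇒ x = -pi + atan((-sqrt(31) - 1)/(1 - sqrt(31))) ≈ -2.1785, atan((-1 + sqrt(31))/(1 + sqrt(31))) ≈ 0.6077

f''(x) = 4*sqrt(2)*sin(x + pi/4)
Second-derivative test at each critical point:
  f''(-2.1785) = -5.5678 < 0 → local maximum
  f''(0.6077) = 5.5678 > 0 → local minimum

Critical points: x = -pi + atan((-sqrt(31) - 1)/(1 - sqrt(31))) ≈ -2.1785 (local maximum); x = atan((-1 + sqrt(31))/(1 + sqrt(31))) ≈ 0.6077 (local minimum)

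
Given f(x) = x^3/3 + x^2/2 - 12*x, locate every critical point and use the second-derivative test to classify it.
f'(x) = x^2 + x - 12

Solve f'(x) = 0:
  Factor: x^2 + x - 12 = (x - 3)*(x + 4) = 0.
  ⇒ x = -4, 3

f''(x) = 2*x + 1
Second-derivative test at each critical point:
  f''(-4) = -7 < 0 → local maximum
  f''(3) = 7 > 0 → local minimum

Critical points: x = -4 (local maximum); x = 3 (local minimum)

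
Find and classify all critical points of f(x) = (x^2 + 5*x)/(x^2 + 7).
f'(x) = (-5*x^2 + 14*x + 35)/(x^4 + 14*x^2 + 49)

Solve f'(x) = 0:
  f'(x) = -(5*x^2 - 14*x - 35)/(x^2 + 7)^2; the denominator is positive wherever f is defined, so f'(x) = 0 ⇔ -5*x^2 + 14*x + 35 = 0.
  5*x^2 - 14*x - 35 = 0 has no rational roots; quadratic formula: x = (14 ± √896)/10.
  ⇒ x = 7/5 - 4*sqrt(14)/5 ≈ -1.5933, 7/5 + 4*sqrt(14)/5 ≈ 4.3933

f''(x) = 2*(5*x^3 - 21*x^2 - 105*x + 49)/(x^6 + 21*x^4 + 147*x^2 + 343)
Second-derivative test at each critical point:
  f''(-1.5933) = 0.3290 > 0 → local minimum
  f''(4.3933) = -0.0433 < 0 → local maximum

Critical points: x = 7/5 - 4*sqrt(14)/5 ≈ -1.5933 (local minimum); x = 7/5 + 4*sqrt(14)/5 ≈ 4.3933 (local maximum)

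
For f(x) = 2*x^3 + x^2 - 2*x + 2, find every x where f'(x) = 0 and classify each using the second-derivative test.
f'(x) = 6*x^2 + 2*x - 2

Solve f'(x) = 0:
  Factor: 6*x^2 + 2*x - 2 = 2*(3*x^2 + x - 1); 3*x^2 + x - 1 = 0 has no rational roots; quadratic formula: x = (-1 ± √13)/6.
  ⇒ x = -sqrt(13)/6 - 1/6 ≈ -0.7676, -1/6 + sqrt(13)/6 ≈ 0.4343

f''(x) = 12*x + 2
Second-derivative test at each critical point:
  f''(-0.7676) = -7.2111 < 0 → local maximum
  f''(0.4343) = 7.2111 > 0 → local minimum

Critical points: x = -sqrt(13)/6 - 1/6 ≈ -0.7676 (local maximum); x = -1/6 + sqrt(13)/6 ≈ 0.4343 (local minimum)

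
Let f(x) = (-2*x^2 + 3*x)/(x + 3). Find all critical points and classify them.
f'(x) = (-2*x^2 - 12*x + 9)/(x^2 + 6*x + 9)

Solve f'(x) = 0:
  f'(x) = -(2*x^2 + 12*x - 9)/(x + 3)^2; the denominator is positive wherever f is defined, so f'(x) = 0 ⇔ -2*x^2 - 12*x + 9 = 0.
  2*x^2 + 12*x - 9 = 0 has no rational roots; quadratic formula: x = (-12 ± √216)/4.
  ⇒ x = -3*sqrt(6)/2 - 3 ≈ -6.6742, -3 + 3*sqrt(6)/2 ≈ 0.6742

f''(x) = -54/(x^3 + 9*x^2 + 27*x + 27)
Second-derivative test at each critical point:
  f''(-6.6742) = 1.0887 > 0 → local minimum
  f''(0.6742) = -1.0887 < 0 → local maximum

Critical points: x = -3*sqrt(6)/2 - 3 ≈ -6.6742 (local minimum); x = -3 + 3*sqrt(6)/2 ≈ 0.6742 (local maximum)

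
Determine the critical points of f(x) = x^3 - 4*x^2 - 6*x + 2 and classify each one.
f'(x) = 3*x^2 - 8*x - 6

Solve f'(x) = 0:
  3*x^2 - 8*x - 6 = 0 has no rational roots; quadratic formula: x = (8 ± √136)/6.
  ⇒ x = 4/3 - sqrt(34)/3 ≈ -0.6103, 4/3 + sqrt(34)/3 ≈ 3.2770

f''(x) = 6*x - 8
Second-derivative test at each critical point:
  f''(-0.6103) = -11.6619 < 0 → local maximum
  f''(3.2770) = 11.6619 > 0 → local minimum

Critical points: x = 4/3 - sqrt(34)/3 ≈ -0.6103 (local maximum); x = 4/3 + sqrt(34)/3 ≈ 3.2770 (local minimum)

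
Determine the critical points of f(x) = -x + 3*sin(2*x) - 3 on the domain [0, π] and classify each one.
f'(x) = 6*cos(2*x) - 1

Solve f'(x) = 0 on [0, π]:
  f'(x) = 0 ⇔ cos(2*x) = 1/6, i.e. 2*x = ±arccos(1/6) + 2nπ; keep the solutions lying in [0, π].
  ⇒ x = acos(1/6)/2 ≈ 0.7017, pi - acos(1/6)/2 ≈ 2.4399

f''(x) = -12*sin(2*x)
Second-derivative test at each critical point:
  f''(0.7017) = -11.8322 < 0 → local maximum
  f''(2.4399) = 11.8322 > 0 → local minimum

Critical points: x = acos(1/6)/2 ≈ 0.7017 (local maximum); x = pi - acos(1/6)/2 ≈ 2.4399 (local minimum)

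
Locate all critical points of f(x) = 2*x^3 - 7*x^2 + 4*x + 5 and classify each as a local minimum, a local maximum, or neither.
f'(x) = 6*x^2 - 14*x + 4

Solve f'(x) = 0:
  Factor: 6*x^2 - 14*x + 4 = 2*(x - 2)*(3*x - 1) = 0.
  ⇒ x = 1/3, 2

f''(x) = 12*x - 14
Second-derivative test at each critical point:
  f''(1/3) = -10 < 0 → local maximum
  f''(2) = 10 > 0 → local minimum

Critical points: x = 1/3 (local maximum); x = 2 (local minimum)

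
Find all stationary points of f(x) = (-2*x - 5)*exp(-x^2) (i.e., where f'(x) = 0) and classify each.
f'(x) = 2*(x*(2*x + 5) - 1)*exp(-x^2)

Solve f'(x) = 0:
  f'(x) = (4*x^2 + 10*x - 2)·exp(-x^2) and exp(-x^2) > 0 for every x, so f'(x) = 0 ⇔ 4*x^2 + 10*x - 2 = 0.
  Factor: 4*x^2 + 10*x - 2 = 2*(2*x^2 + 5*x - 1); 2*x^2 + 5*x - 1 = 0 has no rational roots; quadratic formula: x = (-5 ± √33)/4.
  ⇒ x = -sqrt(33)/4 - 5/4 ≈ -2.6861, -5/4 + sqrt(33)/4 ≈ 0.1861

f''(x) = 2*(-4*x^3 - 10*x^2 + 6*x + 5)*exp(-x^2)
Second-derivative test at each critical point:
  f''(-2.6861) = -0.0084 < 0 → local maximum
  f''(0.1861) = 11.0979 > 0 → local minimum

Critical points: x = -sqrt(33)/4 - 5/4 ≈ -2.6861 (local maximum); x = -5/4 + sqrt(33)/4 ≈ 0.1861 (local minimum)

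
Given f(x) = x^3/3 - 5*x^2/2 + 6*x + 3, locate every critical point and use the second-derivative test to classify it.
f'(x) = x^2 - 5*x + 6

Solve f'(x) = 0:
  Factor: x^2 - 5*x + 6 = (x - 3)*(x - 2) = 0.
  ⇒ x = 2, 3

f''(x) = 2*x - 5
Second-derivative test at each critical point:
  f''(2) = -1 < 0 → local maximum
  f''(3) = 1 > 0 → local minimum

Critical points: x = 2 (local maximum); x = 3 (local minimum)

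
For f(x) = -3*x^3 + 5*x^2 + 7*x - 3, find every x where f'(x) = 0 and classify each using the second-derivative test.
f'(x) = -9*x^2 + 10*x + 7

Solve f'(x) = 0:
  9*x^2 - 10*x - 7 = 0 has no rational roots; quadratic formula: x = (10 ± √352)/18.
  ⇒ x = 5/9 - 2*sqrt(22)/9 ≈ -0.4868, 5/9 + 2*sqrt(22)/9 ≈ 1.5979

f''(x) = 10 - 18*x
Second-derivative test at each critical point:
  f''(-0.4868) = 18.7617 > 0 → local minimum
  f''(1.5979) = -18.7617 < 0 → local maximum

Critical points: x = 5/9 - 2*sqrt(22)/9 ≈ -0.4868 (local minimum); x = 5/9 + 2*sqrt(22)/9 ≈ 1.5979 (local maximum)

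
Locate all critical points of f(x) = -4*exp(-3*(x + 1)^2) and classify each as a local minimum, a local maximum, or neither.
f'(x) = 24*(x + 1)*exp(-3*(x + 1)^2)

Solve f'(x) = 0:
  f'(x) = (24*x + 24)·exp(-3*(x + 1)^2) and exp(-3*(x + 1)^2) > 0 for every x, so f'(x) = 0 ⇔ 24*x + 24 = 0.
  Factor: 24*x + 24 = 24*(x + 1) = 0.
  ⇒ x = -1

f''(x) = 24*(1 - 6*(x + 1)^2)*exp(-3*(x + 1)^2)
Second-derivative test at each critical point:
  f''(-1) = 24 > 0 → local minimum

Critical points: x = -1 (local minimum)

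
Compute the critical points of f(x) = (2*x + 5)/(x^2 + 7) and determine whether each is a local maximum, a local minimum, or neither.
f'(x) = 2*(-x^2 - 5*x + 7)/(x^4 + 14*x^2 + 49)

Solve f'(x) = 0:
  f'(x) = -2*(x^2 + 5*x - 7)/(x^2 + 7)^2; the denominator is positive wherever f is defined, so f'(x) = 0 ⇔ -2*x^2 - 10*x + 14 = 0.
  Factor: -2*x^2 - 10*x + 14 = -2*(x^2 + 5*x - 7); x^2 + 5*x - 7 = 0 has no rational roots; quadratic formula: x = (-5 ± √53)/2.
  ⇒ x = -sqrt(53)/2 - 5/2 ≈ -6.1401, -5/2 + sqrt(53)/2 ≈ 1.1401

f''(x) = 2*(4*x^2*(2*x + 5) - (6*x + 5)*(x^2 + 7))/(x^2 + 7)^3
Second-derivative test at each critical point:
  f''(-6.1401) = 0.0073 > 0 → local minimum
  f''(1.1401) = -0.2114 < 0 → local maximum

Critical points: x = -sqrt(53)/2 - 5/2 ≈ -6.1401 (local minimum); x = -5/2 + sqrt(53)/2 ≈ 1.1401 (local maximum)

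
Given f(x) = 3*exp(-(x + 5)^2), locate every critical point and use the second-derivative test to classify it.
f'(x) = 6*(-x - 5)*exp(-(x + 5)^2)

Solve f'(x) = 0:
  f'(x) = (-6*x - 30)·exp(-(x + 5)^2) and exp(-(x + 5)^2) > 0 for every x, so f'(x) = 0 ⇔ -6*x - 30 = 0.
  Factor: -6*x - 30 = -6*(x + 5) = 0.
  ⇒ x = -5

f''(x) = 6*(2*(x + 5)^2 - 1)*exp(-(x + 5)^2)
Second-derivative test at each critical point:
  f''(-5) = -6 < 0 → local maximum

Critical points: x = -5 (local maximum)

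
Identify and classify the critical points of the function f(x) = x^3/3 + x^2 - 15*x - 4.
f'(x) = x^2 + 2*x - 15

Solve f'(x) = 0:
  Factor: x^2 + 2*x - 15 = (x - 3)*(x + 5) = 0.
  ⇒ x = -5, 3

f''(x) = 2*x + 2
Second-derivative test at each critical point:
  f''(-5) = -8 < 0 → local maximum
  f''(3) = 8 > 0 → local minimum

Critical points: x = -5 (local maximum); x = 3 (local minimum)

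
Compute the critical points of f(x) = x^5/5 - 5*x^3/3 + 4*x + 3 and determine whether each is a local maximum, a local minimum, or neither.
f'(x) = x^4 - 5*x^2 + 4

Solve f'(x) = 0:
  Factor: x^4 - 5*x^2 + 4 = (x - 2)*(x - 1)*(x + 1)*(x + 2) = 0.
  ⇒ x = -2, -1, 1, 2

f''(x) = 4*x^3 - 10*x
Second-derivative test at each critical point:
  f''(-2) = -12 < 0 → local maximum
  f''(-1) = 6 > 0 → local minimum
  f''(1) = -6 < 0 → local maximum
  f''(2) = 12 > 0 → local minimum

Critical points: x = -2 (local maximum); x = -1 (local minimum); x = 1 (local maximum); x = 2 (local minimum)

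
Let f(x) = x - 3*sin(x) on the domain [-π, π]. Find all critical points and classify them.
f'(x) = 1 - 3*cos(x)

Solve f'(x) = 0 on [-π, π]:
  f'(x) = 0 ⇔ cos(x) = 1/3, i.e. x = ±arccos(1/3) + 2nπ; keep the solutions lying in [-π, π].
  ⇒ x = -acos(1/3) ≈ -1.2310, acos(1/3) ≈ 1.2310

f''(x) = 3*sin(x)
Second-derivative test at each critical point:
  f''(-1.2310) = -2.8284 < 0 → local maximum
  f''(1.2310) = 2.8284 > 0 → local minimum

Critical points: x = -acos(1/3) ≈ -1.2310 (local maximum); x = acos(1/3) ≈ 1.2310 (local minimum)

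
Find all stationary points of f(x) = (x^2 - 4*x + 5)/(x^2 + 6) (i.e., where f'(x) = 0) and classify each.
f'(x) = 2*(2*x^2 + x - 12)/(x^4 + 12*x^2 + 36)

Solve f'(x) = 0:
  f'(x) = 2*(2*x^2 + x - 12)/(x^2 + 6)^2; the denominator is positive wherever f is defined, so f'(x) = 0 ⇔ 4*x^2 + 2*x - 24 = 0.
  Factor: 4*x^2 + 2*x - 24 = 2*(2*x^2 + x - 12); 2*x^2 + x - 12 = 0 has no rational roots; quadratic formula: x = (-1 ± √97)/4.
  ⇒ x = -sqrt(97)/4 - 1/4 ≈ -2.7122, -1/4 + sqrt(97)/4 ≈ 2.2122

f''(x) = 2*(-4*x^3 - 3*x^2 + 72*x + 6)/(x^6 + 18*x^4 + 108*x^2 + 216)
Second-derivative test at each critical point:
  f''(-2.7122) = -0.1104 < 0 → local maximum
  f''(2.2122) = 0.1660 > 0 → local minimum

Critical points: x = -sqrt(97)/4 - 1/4 ≈ -2.7122 (local maximum); x = -1/4 + sqrt(97)/4 ≈ 2.2122 (local minimum)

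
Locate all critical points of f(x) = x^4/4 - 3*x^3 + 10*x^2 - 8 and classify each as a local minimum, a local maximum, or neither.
f'(x) = x*(x^2 - 9*x + 20)

Solve f'(x) = 0:
  Factor: x^3 - 9*x^2 + 20*x = x*(x - 5)*(x - 4) = 0.
  ⇒ x = 0, 4, 5

f''(x) = 3*x^2 - 18*x + 20
Second-derivative test at each critical point:
  f''(0) = 20 > 0 → local minimum
  f''(4) = -4 < 0 → local maximum
  f''(5) = 5 > 0 → local minimum

Critical points: x = 0 (local minimum); x = 4 (local maximum); x = 5 (local minimum)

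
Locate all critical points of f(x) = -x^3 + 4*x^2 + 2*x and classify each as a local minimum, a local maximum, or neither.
f'(x) = -3*x^2 + 8*x + 2

Solve f'(x) = 0:
  3*x^2 - 8*x - 2 = 0 has no rational roots; quadratic formula: x = (8 ± √88)/6.
  ⇒ x = 4/3 - sqrt(22)/3 ≈ -0.2301, 4/3 + sqrt(22)/3 ≈ 2.8968

f''(x) = 8 - 6*x
Second-derivative test at each critical point:
  f''(-0.2301) = 9.3808 > 0 → local minimum
  f''(2.8968) = -9.3808 < 0 → local maximum

Critical points: x = 4/3 - sqrt(22)/3 ≈ -0.2301 (local minimum); x = 4/3 + sqrt(22)/3 ≈ 2.8968 (local maximum)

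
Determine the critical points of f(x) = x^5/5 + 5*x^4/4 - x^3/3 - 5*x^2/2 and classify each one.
f'(x) = x*(x^3 + 5*x^2 - x - 5)

Solve f'(x) = 0:
  Factor: x^4 + 5*x^3 - x^2 - 5*x = x*(x - 1)*(x + 1)*(x + 5) = 0.
  ⇒ x = -5, -1, 0, 1

f''(x) = 4*x^3 + 15*x^2 - 2*x - 5
Second-derivative test at each critical point:
  f''(-5) = -120 < 0 → local maximum
  f''(-1) = 8 > 0 → local minimum
  f''(0) = -5 < 0 → local maximum
  f''(1) = 12 > 0 → local minimum

Critical points: x = -5 (local maximum); x = -1 (local minimum); x = 0 (local maximum); x = 1 (local minimum)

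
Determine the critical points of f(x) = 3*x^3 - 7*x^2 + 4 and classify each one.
f'(x) = x*(9*x - 14)

Solve f'(x) = 0:
  Factor: 9*x^2 - 14*x = x*(9*x - 14) = 0.
  ⇒ x = 0, 14/9

f''(x) = 18*x - 14
Second-derivative test at each critical point:
  f''(0) = -14 < 0 → local maximum
  f''(14/9) = 14 > 0 → local minimum

Critical points: x = 0 (local maximum); x = 14/9 (local minimum)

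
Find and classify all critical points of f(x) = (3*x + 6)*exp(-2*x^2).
f'(x) = 3*(-4*x*(x + 2) + 1)*exp(-2*x^2)

Solve f'(x) = 0:
  f'(x) = (-12*x^2 - 24*x + 3)·exp(-2*x^2) and exp(-2*x^2) > 0 for every x, so f'(x) = 0 ⇔ -12*x^2 - 24*x + 3 = 0.
  Factor: -12*x^2 - 24*x + 3 = -3*(4*x^2 + 8*x - 1); 4*x^2 + 8*x - 1 = 0 has no rational roots; quadratic formula: x = (-8 ± √80)/8.
  ⇒ x = -sqrt(5)/2 - 1 ≈ -2.1180, -1 + sqrt(5)/2 ≈ 0.1180

f''(x) = 12*(4*x^2*(x + 2) - 3*x - 2)*exp(-2*x^2)
Second-derivative test at each critical point:
  f''(-2.1180) = 0.0034 > 0 → local minimum
  f''(0.1180) = -26.0955 < 0 → local maximum

Critical points: x = -sqrt(5)/2 - 1 ≈ -2.1180 (local minimum); x = -1 + sqrt(5)/2 ≈ 0.1180 (local maximum)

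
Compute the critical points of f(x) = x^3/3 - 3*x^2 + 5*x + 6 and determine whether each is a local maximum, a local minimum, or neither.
f'(x) = x^2 - 6*x + 5

Solve f'(x) = 0:
  Factor: x^2 - 6*x + 5 = (x - 5)*(x - 1) = 0.
  ⇒ x = 1, 5

f''(x) = 2*x - 6
Second-derivative test at each critical point:
  f''(1) = -4 < 0 → local maximum
  f''(5) = 4 > 0 → local minimum

Critical points: x = 1 (local maximum); x = 5 (local minimum)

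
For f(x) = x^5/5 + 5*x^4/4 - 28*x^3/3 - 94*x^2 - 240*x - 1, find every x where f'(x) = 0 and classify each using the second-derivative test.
f'(x) = x^4 + 5*x^3 - 28*x^2 - 188*x - 240

Solve f'(x) = 0:
  Factor: x^4 + 5*x^3 - 28*x^2 - 188*x - 240 = (x - 6)*(x + 2)*(x + 4)*(x + 5) = 0.
  ⇒ x = -5, -4, -2, 6

f''(x) = 4*x^3 + 15*x^2 - 56*x - 188
Second-derivative test at each critical point:
  f''(-5) = -33 < 0 → local maximum
  f''(-4) = 20 > 0 → local minimum
  f''(-2) = -48 < 0 → local maximum
  f''(6) = 880 > 0 → local minimum

Critical points: x = -5 (local maximum); x = -4 (local minimum); x = -2 (local maximum); x = 6 (local minimum)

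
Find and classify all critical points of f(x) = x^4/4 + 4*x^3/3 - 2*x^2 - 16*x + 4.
f'(x) = x^3 + 4*x^2 - 4*x - 16

Solve f'(x) = 0:
  Factor: x^3 + 4*x^2 - 4*x - 16 = (x - 2)*(x + 2)*(x + 4) = 0.
  ⇒ x = -4, -2, 2

f''(x) = 3*x^2 + 8*x - 4
Second-derivative test at each critical point:
  f''(-4) = 12 > 0 → local minimum
  f''(-2) = -8 < 0 → local maximum
  f''(2) = 24 > 0 → local minimum

Critical points: x = -4 (local minimum); x = -2 (local maximum); x = 2 (local minimum)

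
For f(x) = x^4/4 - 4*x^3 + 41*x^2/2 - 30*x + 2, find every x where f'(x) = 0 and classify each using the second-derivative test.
f'(x) = x^3 - 12*x^2 + 41*x - 30

Solve f'(x) = 0:
  Factor: x^3 - 12*x^2 + 41*x - 30 = (x - 6)*(x - 5)*(x - 1) = 0.
  ⇒ x = 1, 5, 6

f''(x) = 3*x^2 - 24*x + 41
Second-derivative test at each critical point:
  f''(1) = 20 > 0 → local minimum
  f''(5) = -4 < 0 → local maximum
  f''(6) = 5 > 0 → local minimum

Critical points: x = 1 (local minimum); x = 5 (local maximum); x = 6 (local minimum)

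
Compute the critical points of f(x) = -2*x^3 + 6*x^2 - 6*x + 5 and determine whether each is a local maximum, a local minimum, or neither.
f'(x) = -6*x^2 + 12*x - 6

Solve f'(x) = 0:
  Factor: -6*x^2 + 12*x - 6 = -6*(x - 1)^2 = 0.
  ⇒ x = 1

f''(x) = 12 - 12*x
Second-derivative test at each critical point:
  f''(1) = 0, so the second-derivative test is inconclusive; use the first-derivative test: f'(3/4) = -0.3750, f'(5/4) = -0.3750 — f' is negative on both sides (no sign change) → neither a local maximum nor a local minimum

Critical points: x = 1 (neither)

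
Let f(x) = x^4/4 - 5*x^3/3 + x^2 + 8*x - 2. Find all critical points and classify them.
f'(x) = x^3 - 5*x^2 + 2*x + 8

Solve f'(x) = 0:
  Factor: x^3 - 5*x^2 + 2*x + 8 = (x - 4)*(x - 2)*(x + 1) = 0.
  ⇒ x = -1, 2, 4

f''(x) = 3*x^2 - 10*x + 2
Second-derivative test at each critical point:
  f''(-1) = 15 > 0 → local minimum
  f''(2) = -6 < 0 → local maximum
  f''(4) = 10 > 0 → local minimum

Critical points: x = -1 (local minimum); x = 2 (local maximum); x = 4 (local minimum)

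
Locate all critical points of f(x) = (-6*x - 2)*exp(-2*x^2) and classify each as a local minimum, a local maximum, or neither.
f'(x) = 2*(4*x*(3*x + 1) - 3)*exp(-2*x^2)

Solve f'(x) = 0:
  f'(x) = (24*x^2 + 8*x - 6)·exp(-2*x^2) and exp(-2*x^2) > 0 for every x, so f'(x) = 0 ⇔ 24*x^2 + 8*x - 6 = 0.
  Factor: 24*x^2 + 8*x - 6 = 2*(12*x^2 + 4*x - 3); 12*x^2 + 4*x - 3 = 0 has no rational roots; quadratic formula: x = (-4 ± √160)/24.
  ⇒ x = -sqrt(10)/6 - 1/6 ≈ -0.6937, -1/6 + sqrt(10)/6 ≈ 0.3604

f''(x) = 8*(-12*x^3 - 4*x^2 + 9*x + 1)*exp(-2*x^2)
Second-derivative test at each critical point:
  f''(-0.6937) = -9.6626 < 0 → local maximum
  f''(0.3604) = 19.5112 > 0 → local minimum

Critical points: x = -sqrt(10)/6 - 1/6 ≈ -0.6937 (local maximum); x = -1/6 + sqrt(10)/6 ≈ 0.3604 (local minimum)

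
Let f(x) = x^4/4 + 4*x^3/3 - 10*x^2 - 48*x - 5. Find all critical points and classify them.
f'(x) = x^3 + 4*x^2 - 20*x - 48

Solve f'(x) = 0:
  Factor: x^3 + 4*x^2 - 20*x - 48 = (x - 4)*(x + 2)*(x + 6) = 0.
  ⇒ x = -6, -2, 4

f''(x) = 3*x^2 + 8*x - 20
Second-derivative test at each critical point:
  f''(-6) = 40 > 0 → local minimum
  f''(-2) = -24 < 0 → local maximum
  f''(4) = 60 > 0 → local minimum

Critical points: x = -6 (local minimum); x = -2 (local maximum); x = 4 (local minimum)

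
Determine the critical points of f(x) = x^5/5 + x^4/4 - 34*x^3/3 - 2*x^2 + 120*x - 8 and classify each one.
f'(x) = x^4 + x^3 - 34*x^2 - 4*x + 120

Solve f'(x) = 0:
  Factor: x^4 + x^3 - 34*x^2 - 4*x + 120 = (x - 5)*(x - 2)*(x + 2)*(x + 6) = 0.
  ⇒ x = -6, -2, 2, 5

f''(x) = 4*x^3 + 3*x^2 - 68*x - 4
Second-derivative test at each critical point:
  f''(-6) = -352 < 0 → local maximum
  f''(-2) = 112 > 0 → local minimum
  f''(2) = -96 < 0 → local maximum
  f''(5) = 231 > 0 → local minimum

Critical points: x = -6 (local maximum); x = -2 (local minimum); x = 2 (local maximum); x = 5 (local minimum)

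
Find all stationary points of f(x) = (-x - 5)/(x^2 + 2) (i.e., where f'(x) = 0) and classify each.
f'(x) = (-x^2 + 2*x*(x + 5) - 2)/(x^2 + 2)^2

Solve f'(x) = 0:
  f'(x) = (x^2 + 10*x - 2)/(x^2 + 2)^2; the denominator is positive wherever f is defined, so f'(x) = 0 ⇔ x^2 + 10*x - 2 = 0.
  x^2 + 10*x - 2 = 0 has no rational roots; quadratic formula: x = (-10 ± √108)/2.
  ⇒ x = -3*sqrt(3) - 5 ≈ -10.1962, -5 + 3*sqrt(3) ≈ 0.1962

f''(x) = 2*(-4*x^2*(x + 5) + (3*x + 5)*(x^2 + 2))/(x^2 + 2)^3
Second-derivative test at each critical point:
  f''(-10.1962) = -0.0009 < 0 → local maximum
  f''(0.1962) = 2.5009 > 0 → local minimum

Critical points: x = -3*sqrt(3) - 5 ≈ -10.1962 (local maximum); x = -5 + 3*sqrt(3) ≈ 0.1962 (local minimum)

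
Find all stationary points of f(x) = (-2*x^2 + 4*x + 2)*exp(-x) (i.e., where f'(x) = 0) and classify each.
f'(x) = 2*(x^2 - 4*x + 1)*exp(-x)

Solve f'(x) = 0:
  f'(x) = (2*x^2 - 8*x + 2)·exp(-x) and exp(-x) > 0 for every x, so f'(x) = 0 ⇔ 2*x^2 - 8*x + 2 = 0.
  Factor: 2*x^2 - 8*x + 2 = 2*(x^2 - 4*x + 1); x^2 - 4*x + 1 = 0 has no rational roots; quadratic formula: x = (4 ± √12)/2.
  ⇒ x = 2 - sqrt(3) ≈ 0.2679, sqrt(3) + 2 ≈ 3.7321

f''(x) = 2*(-x^2 + 6*x - 5)*exp(-x)
Second-derivative test at each critical point:
  f''(0.2679) = -5.2997 < 0 → local maximum
  f''(3.7321) = 0.1659 > 0 → local minimum

Critical points: x = 2 - sqrt(3) ≈ 0.2679 (local maximum); x = sqrt(3) + 2 ≈ 3.7321 (local minimum)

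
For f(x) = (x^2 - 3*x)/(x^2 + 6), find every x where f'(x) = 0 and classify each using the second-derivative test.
f'(x) = 3*(x^2 + 4*x - 6)/(x^4 + 12*x^2 + 36)

Solve f'(x) = 0:
  f'(x) = 3*(x^2 + 4*x - 6)/(x^2 + 6)^2; the denominator is positive wherever f is defined, so f'(x) = 0 ⇔ 3*x^2 + 12*x - 18 = 0.
  Factor: 3*x^2 + 12*x - 18 = 3*(x^2 + 4*x - 6); x^2 + 4*x - 6 = 0 has no rational roots; quadratic formula: x = (-4 ± √40)/2.
  ⇒ x = -sqrt(10) - 2 ≈ -5.1623, -2 + sqrt(10) ≈ 1.1623

f''(x) = 6*(-x^3 - 6*x^2 + 18*x + 12)/(x^6 + 18*x^4 + 108*x^2 + 216)
Second-derivative test at each critical point:
  f''(-5.1623) = -0.0178 < 0 → local maximum
  f''(1.1623) = 0.3511 > 0 → local minimum

Critical points: x = -sqrt(10) - 2 ≈ -5.1623 (local maximum); x = -2 + sqrt(10) ≈ 1.1623 (local minimum)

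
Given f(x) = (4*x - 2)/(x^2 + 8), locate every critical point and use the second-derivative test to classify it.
f'(x) = 4*(-x^2 + x + 8)/(x^4 + 16*x^2 + 64)

Solve f'(x) = 0:
  f'(x) = -4*(x^2 - x - 8)/(x^2 + 8)^2; the denominator is positive wherever f is defined, so f'(x) = 0 ⇔ -4*x^2 + 4*x + 32 = 0.
  Factor: -4*x^2 + 4*x + 32 = -4*(x^2 - x - 8); x^2 - x - 8 = 0 has no rational roots; quadratic formula: x = (1 ± √33)/2.
  ⇒ x = 1/2 - sqrt(33)/2 ≈ -2.3723, 1/2 + sqrt(33)/2 ≈ 3.3723

f''(x) = 4*(4*x^2*(2*x - 1) + (1 - 6*x)*(x^2 + 8))/(x^2 + 8)^3
Second-derivative test at each critical point:
  f''(-2.3723) = 0.1237 > 0 → local minimum
  f''(3.3723) = -0.0612 < 0 → local maximum

Critical points: x = 1/2 - sqrt(33)/2 ≈ -2.3723 (local minimum); x = 1/2 + sqrt(33)/2 ≈ 3.3723 (local maximum)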